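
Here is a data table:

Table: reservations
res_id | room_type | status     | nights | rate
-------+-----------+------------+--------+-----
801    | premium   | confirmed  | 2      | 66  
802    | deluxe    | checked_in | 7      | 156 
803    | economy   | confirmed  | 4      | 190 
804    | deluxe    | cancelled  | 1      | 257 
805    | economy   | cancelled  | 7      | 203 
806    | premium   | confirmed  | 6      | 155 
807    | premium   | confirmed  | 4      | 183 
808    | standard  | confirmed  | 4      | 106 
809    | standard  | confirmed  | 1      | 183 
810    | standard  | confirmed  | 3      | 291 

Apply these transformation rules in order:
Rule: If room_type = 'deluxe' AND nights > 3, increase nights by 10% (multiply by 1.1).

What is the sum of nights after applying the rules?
39.7

Step 1: Find records where room_type = 'deluxe' AND nights > 3
Step 2: 1 records match, summing to 7
Step 3: After multiplier: 7 × 1.1 = 7.7
Step 4: Unaffected records sum: 32
Step 5: Final sum = 7.7 + 32 = 39.7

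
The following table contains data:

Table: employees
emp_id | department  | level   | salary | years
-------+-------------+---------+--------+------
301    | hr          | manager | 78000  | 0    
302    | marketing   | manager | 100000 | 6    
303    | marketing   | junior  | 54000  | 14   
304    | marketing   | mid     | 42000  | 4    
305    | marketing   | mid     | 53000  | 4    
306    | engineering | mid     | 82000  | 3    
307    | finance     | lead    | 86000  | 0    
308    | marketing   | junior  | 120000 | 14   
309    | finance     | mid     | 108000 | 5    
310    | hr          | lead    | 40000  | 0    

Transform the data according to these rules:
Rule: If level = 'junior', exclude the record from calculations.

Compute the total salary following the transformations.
589000

Step 1: Identify records where level = 'junior'
Step 2: The excluded records sum to 174000
Step 3: Original total salary = 763000
Step 4: Remaining total = 763000 - 174000 = 589000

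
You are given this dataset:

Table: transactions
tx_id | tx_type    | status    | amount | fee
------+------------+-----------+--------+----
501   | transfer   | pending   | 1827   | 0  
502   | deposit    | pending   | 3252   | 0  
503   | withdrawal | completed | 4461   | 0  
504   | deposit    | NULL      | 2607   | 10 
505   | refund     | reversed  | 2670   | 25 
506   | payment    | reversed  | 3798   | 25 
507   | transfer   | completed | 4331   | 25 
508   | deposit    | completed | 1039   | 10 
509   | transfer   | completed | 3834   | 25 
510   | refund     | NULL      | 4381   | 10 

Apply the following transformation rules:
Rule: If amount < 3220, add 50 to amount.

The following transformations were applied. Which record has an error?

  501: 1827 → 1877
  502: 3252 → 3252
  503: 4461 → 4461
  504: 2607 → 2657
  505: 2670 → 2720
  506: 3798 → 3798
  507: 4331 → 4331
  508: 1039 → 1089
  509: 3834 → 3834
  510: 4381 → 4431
Record 510 has an error. The correct transformed value should be 4381, not 4431.

Step 1: Check each record against the rule
Step 2: Record 510 has amount = 4381
Step 3: Since 4381 >= 3220, the bonus should not have been applied
Step 4: Correct value = 4381, but claimed value = 4431
Conclusion: Record 510 has the error.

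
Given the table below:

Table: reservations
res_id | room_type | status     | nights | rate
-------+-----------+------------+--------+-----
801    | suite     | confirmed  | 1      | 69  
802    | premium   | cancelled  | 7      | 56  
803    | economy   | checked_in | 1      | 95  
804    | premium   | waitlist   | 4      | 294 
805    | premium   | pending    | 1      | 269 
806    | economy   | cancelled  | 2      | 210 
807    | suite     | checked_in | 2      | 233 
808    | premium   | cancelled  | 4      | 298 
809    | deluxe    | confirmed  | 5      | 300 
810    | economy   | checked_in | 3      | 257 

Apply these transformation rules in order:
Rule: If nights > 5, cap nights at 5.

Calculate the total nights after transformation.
28

Step 1: 1 records have nights > 5
Step 2: These records originally summed to 7
Step 3: After capping: 1 × 5 = 5
Step 4: Unaffected records sum: 23
Step 5: Final sum = 5 + 23 = 28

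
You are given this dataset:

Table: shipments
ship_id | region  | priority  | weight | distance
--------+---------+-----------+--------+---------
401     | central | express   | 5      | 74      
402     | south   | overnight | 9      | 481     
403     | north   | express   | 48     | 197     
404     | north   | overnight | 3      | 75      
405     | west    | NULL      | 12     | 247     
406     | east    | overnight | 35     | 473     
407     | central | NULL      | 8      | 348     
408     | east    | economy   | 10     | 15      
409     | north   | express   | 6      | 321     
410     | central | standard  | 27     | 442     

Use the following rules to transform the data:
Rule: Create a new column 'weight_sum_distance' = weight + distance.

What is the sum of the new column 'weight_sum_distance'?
2836

Step 1: For each record, compute weight + distance
Example calculations:
  5 + 74 = 79
  9 + 481 = 490
  48 + 197 = 245
  ...
Step 2: Sum all derived values
Step 3: Total = 2836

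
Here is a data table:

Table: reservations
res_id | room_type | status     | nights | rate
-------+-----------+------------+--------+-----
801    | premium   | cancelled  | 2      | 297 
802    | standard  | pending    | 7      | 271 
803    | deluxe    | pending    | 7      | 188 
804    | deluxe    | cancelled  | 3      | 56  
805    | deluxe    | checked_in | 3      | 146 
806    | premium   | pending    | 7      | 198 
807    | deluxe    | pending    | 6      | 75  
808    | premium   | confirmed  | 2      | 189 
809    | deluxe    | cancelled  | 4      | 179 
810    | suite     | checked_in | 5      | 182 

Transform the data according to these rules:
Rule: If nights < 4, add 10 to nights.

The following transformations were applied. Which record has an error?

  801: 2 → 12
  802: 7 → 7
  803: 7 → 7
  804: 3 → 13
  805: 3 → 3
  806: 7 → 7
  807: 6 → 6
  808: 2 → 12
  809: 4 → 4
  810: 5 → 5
Record 805 has an error. The correct transformed value should be 13, not 3.

Step 1: Check each record against the rule
Step 2: Record 805 has nights = 3
Step 3: Since 3 < 4, the bonus should have been applied
Step 4: Correct value = 13, but claimed value = 3
Conclusion: Record 805 has the error.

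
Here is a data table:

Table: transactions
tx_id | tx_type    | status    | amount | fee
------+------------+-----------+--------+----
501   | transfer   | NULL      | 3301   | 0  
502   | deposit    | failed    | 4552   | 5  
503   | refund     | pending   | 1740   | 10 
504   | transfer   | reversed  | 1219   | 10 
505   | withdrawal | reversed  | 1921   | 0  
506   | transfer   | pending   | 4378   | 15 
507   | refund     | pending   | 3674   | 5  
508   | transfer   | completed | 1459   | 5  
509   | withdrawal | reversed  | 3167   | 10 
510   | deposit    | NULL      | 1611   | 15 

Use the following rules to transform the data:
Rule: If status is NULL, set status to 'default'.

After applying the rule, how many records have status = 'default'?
2

Step 1: Count records where status IS NULL
Step 2: Found 2 records with NULL status
Step 3: These records will have status set to 'default'
Step 4: Records already having status = 'default': 0
Step 5: Answer: 2 + 0 = 2 records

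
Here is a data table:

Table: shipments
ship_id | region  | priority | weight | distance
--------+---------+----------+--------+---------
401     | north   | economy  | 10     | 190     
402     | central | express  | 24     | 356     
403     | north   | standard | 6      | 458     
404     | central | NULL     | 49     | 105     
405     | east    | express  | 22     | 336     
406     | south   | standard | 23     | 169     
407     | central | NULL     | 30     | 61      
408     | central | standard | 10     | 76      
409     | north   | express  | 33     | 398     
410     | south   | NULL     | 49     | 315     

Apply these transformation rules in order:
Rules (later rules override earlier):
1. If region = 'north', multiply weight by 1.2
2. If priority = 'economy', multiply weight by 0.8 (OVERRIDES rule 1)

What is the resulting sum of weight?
261.8

Step 1: Rule 2 takes priority for records with priority = 'economy'
  - 1 records: 10 × 0.8 = 8.0
Step 2: Rule 1 applies to remaining records with region = 'north'
  - 2 records: 39 × 1.2 = 46.8
Step 3: Other records unchanged: 207
Step 4: Final sum = 8.0 + 46.8 + 207 = 261.8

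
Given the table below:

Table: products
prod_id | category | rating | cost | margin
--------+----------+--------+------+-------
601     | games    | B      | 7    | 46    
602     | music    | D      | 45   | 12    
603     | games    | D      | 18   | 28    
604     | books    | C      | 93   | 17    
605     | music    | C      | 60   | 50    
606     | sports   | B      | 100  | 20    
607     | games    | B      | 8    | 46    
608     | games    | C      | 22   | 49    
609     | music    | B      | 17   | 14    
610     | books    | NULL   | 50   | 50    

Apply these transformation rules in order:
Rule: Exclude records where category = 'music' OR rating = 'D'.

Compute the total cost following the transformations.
280

Step 1: Find records where category = 'music' OR rating = 'D'
Step 2: 4 records match, summing to 140
Step 3: Original sum: 420
Step 4: Remaining sum = 420 - 140 = 280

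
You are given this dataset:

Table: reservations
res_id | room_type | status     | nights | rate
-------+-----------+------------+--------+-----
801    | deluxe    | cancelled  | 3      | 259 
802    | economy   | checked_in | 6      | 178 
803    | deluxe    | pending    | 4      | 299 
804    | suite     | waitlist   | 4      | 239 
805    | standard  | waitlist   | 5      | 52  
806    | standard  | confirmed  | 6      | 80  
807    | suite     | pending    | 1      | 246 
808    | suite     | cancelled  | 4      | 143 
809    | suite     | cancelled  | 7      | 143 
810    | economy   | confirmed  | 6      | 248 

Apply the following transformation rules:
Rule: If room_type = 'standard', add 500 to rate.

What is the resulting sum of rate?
2887

Step 1: Count records where room_type = 'standard': 2
Step 2: Total bonus added: 2 × 500 = 1000
Step 3: Original sum of rate: 1887
Step 4: Final sum = 1887 + 1000 = 2887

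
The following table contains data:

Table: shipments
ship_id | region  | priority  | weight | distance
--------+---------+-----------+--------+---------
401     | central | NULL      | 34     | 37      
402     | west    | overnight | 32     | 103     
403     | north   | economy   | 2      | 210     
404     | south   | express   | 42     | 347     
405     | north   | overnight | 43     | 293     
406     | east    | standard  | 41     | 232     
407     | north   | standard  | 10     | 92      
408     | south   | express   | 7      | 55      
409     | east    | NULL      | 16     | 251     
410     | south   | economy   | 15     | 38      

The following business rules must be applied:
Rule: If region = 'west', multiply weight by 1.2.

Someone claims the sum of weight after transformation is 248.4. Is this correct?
Yes, the result is correct.

Step 1: Calculate the correct sum after transformation
Step 2: Apply multiplier 1.2 to records where region = 'west'
Step 3: Correct result = 248.4
Step 4: Claimed result = 248.4
Step 5: 248.4 = 248.4 ✓
Conclusion: The claimed result is correct.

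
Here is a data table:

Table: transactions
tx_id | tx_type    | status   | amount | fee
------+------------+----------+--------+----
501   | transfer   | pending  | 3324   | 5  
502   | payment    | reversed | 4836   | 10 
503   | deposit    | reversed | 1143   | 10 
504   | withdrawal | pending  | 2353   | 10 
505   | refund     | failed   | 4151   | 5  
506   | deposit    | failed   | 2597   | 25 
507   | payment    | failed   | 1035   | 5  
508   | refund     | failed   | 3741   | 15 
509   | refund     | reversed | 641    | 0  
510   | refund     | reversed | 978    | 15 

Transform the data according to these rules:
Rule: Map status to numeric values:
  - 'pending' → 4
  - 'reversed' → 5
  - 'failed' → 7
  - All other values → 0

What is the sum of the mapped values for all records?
56

Step 1: Apply mapping to each record
Step 2: Count by status:
  'pending': 2 records × 4 = 8
  'reversed': 4 records × 5 = 20
  'failed': 4 records × 7 = 28
Step 3: Sum all mapped values = 56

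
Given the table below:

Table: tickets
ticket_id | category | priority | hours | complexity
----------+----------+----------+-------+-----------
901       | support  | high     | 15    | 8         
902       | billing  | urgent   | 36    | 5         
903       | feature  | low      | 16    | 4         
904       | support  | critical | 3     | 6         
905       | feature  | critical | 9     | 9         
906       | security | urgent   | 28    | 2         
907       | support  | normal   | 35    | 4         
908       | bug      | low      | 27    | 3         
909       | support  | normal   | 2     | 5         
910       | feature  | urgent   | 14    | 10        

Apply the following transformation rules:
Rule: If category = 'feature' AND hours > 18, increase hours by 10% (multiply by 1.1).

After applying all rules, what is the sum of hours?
185

Step 1: Find records where category = 'feature' AND hours > 18
Step 2: 0 records match, summing to 0
Step 3: After multiplier: 0 × 1.1 = 0.0
Step 4: Unaffected records sum: 185
Step 5: Final sum = 0.0 + 185 = 185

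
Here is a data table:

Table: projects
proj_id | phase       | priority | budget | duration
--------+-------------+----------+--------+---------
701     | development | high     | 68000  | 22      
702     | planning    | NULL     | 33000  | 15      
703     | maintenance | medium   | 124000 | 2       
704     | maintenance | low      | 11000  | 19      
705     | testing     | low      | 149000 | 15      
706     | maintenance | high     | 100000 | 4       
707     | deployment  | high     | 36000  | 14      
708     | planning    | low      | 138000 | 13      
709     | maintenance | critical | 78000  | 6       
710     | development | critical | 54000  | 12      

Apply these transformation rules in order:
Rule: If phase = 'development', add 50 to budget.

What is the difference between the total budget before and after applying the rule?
100

Step 1: Original sum of budget = 791000
Step 2: 2 records have phase = 'development'
Step 3: Each affected record changes by 50
Step 4: Total change = 2 × 50 = 100
Step 5: New sum = 791000 + 100 = 791100
Step 6: Difference = |791100 - 791000| = 100
        (Sum increased by 100)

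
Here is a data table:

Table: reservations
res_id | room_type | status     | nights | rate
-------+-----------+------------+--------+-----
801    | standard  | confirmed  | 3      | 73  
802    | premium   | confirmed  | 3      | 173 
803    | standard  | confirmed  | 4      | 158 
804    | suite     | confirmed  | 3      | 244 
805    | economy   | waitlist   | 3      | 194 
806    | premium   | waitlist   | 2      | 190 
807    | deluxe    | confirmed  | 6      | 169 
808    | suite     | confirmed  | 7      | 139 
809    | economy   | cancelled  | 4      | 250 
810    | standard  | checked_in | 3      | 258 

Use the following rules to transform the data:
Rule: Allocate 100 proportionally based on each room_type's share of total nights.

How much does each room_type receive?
deluxe: 15.79, economy: 18.42, premium: 13.16, standard: 26.32, suite: 26.32

Step 1: Calculate total nights = 38
Step 2: Calculate each room_type's proportion:
  deluxe: 6/38 = 15.79% → 15.79
  economy: 7/38 = 18.42% → 18.42
  premium: 5/38 = 13.16% → 13.16
  standard: 10/38 = 26.32% → 26.32
  suite: 10/38 = 26.32% → 26.32
Step 3: Verify: sum of allocations ≈ 100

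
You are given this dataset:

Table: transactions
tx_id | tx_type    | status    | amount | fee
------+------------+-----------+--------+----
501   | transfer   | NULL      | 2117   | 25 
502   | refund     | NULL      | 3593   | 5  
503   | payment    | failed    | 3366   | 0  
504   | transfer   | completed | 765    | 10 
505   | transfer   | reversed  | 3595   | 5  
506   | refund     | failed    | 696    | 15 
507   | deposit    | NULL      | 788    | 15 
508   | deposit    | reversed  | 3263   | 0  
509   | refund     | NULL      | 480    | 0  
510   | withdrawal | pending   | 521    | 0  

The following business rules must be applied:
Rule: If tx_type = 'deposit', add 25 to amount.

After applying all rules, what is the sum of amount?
19234

Step 1: Count records where tx_type = 'deposit': 2
Step 2: Total bonus added: 2 × 25 = 50
Step 3: Original sum of amount: 19184
Step 4: Final sum = 19184 + 50 = 19234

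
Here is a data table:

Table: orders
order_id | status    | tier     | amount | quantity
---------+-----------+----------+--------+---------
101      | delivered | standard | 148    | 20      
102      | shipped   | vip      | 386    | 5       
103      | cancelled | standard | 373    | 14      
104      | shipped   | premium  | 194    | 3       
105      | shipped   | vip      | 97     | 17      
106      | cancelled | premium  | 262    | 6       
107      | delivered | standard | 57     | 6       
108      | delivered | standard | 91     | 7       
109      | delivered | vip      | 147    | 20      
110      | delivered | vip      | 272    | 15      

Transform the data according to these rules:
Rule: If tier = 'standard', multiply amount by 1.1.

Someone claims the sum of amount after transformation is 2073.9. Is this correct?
No, the correct result is 2093.9.

Step 1: Calculate the correct sum after transformation
Step 2: Apply multiplier 1.1 to records where tier = 'standard'
Step 3: Correct result = 2093.9
Step 4: Claimed result = 2073.9
Step 5: 2093.9 ≠ 2073.9
Conclusion: The claimed result is incorrect. The correct answer is 2093.9.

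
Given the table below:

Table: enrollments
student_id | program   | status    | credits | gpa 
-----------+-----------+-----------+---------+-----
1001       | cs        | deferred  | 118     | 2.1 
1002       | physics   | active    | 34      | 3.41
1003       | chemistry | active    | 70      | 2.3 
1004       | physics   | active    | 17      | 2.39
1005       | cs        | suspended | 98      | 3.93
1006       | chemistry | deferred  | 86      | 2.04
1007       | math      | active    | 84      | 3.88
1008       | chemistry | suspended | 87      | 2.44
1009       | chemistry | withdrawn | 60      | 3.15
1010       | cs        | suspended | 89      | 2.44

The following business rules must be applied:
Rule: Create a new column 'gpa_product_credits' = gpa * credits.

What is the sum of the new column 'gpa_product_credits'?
2070.31

Step 1: For each record, compute gpa * credits
Example calculations:
  2.1 * 118 = 247.8
  3.41 * 34 = 115.94
  2.3 * 70 = 161.0
  ...
Step 2: Sum all derived values
Step 3: Total = 2070.31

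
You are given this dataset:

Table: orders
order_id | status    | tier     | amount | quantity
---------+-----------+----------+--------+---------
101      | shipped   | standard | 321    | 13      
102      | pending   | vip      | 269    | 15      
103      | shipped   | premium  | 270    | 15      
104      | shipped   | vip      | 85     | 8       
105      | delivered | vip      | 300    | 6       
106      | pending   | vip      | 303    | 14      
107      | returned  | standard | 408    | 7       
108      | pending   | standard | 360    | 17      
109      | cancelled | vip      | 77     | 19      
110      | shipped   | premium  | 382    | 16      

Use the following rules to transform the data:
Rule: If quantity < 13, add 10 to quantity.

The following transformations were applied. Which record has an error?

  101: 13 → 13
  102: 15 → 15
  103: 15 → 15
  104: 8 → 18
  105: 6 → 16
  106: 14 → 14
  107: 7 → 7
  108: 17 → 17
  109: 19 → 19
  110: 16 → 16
Record 107 has an error. The correct transformed value should be 17, not 7.

Step 1: Check each record against the rule
Step 2: Record 107 has quantity = 7
Step 3: Since 7 < 13, the bonus should have been applied
Step 4: Correct value = 17, but claimed value = 7
Conclusion: Record 107 has the error.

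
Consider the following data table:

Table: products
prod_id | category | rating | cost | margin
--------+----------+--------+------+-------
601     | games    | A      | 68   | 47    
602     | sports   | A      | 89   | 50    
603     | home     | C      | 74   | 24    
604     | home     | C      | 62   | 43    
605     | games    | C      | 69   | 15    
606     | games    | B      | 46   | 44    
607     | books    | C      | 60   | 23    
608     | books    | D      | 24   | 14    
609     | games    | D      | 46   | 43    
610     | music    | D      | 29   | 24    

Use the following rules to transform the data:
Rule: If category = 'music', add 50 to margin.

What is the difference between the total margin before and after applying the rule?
50

Step 1: Original sum of margin = 327
Step 2: 1 records have category = 'music'
Step 3: Each affected record changes by 50
Step 4: Total change = 1 × 50 = 50
Step 5: New sum = 327 + 50 = 377
Step 6: Difference = |377 - 327| = 50
        (Sum increased by 50)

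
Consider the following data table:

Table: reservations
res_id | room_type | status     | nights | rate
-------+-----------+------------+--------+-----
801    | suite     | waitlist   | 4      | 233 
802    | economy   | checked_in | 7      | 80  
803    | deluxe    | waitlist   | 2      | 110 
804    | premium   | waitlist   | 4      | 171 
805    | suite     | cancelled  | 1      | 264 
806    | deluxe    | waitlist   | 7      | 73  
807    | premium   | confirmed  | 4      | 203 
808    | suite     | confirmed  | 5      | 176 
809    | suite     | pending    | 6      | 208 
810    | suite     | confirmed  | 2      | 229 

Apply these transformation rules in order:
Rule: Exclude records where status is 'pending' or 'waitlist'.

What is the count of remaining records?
5

Step 1: Count records to exclude
  - 1 (pending) + 4 (waitlist) = 5 records
Step 2: Total records: 10
Step 3: Remaining = 10 - 5 = 5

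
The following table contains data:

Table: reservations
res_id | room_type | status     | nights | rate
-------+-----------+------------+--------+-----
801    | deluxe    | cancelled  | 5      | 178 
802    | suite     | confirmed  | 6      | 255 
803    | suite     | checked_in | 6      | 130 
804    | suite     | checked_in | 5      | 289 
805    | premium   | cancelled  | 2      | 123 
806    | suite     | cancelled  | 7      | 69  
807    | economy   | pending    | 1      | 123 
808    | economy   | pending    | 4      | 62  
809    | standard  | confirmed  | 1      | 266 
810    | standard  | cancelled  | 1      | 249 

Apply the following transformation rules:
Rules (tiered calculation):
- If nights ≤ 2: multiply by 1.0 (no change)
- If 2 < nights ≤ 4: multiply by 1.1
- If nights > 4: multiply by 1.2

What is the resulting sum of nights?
44.2

Step 1: Tier 1 (nights ≤ 2): 4 records, sum = 5 × 1.0 = 5.0
Step 2: Tier 2 (2 < nights ≤ 4): 1 records, sum = 4 × 1.1 = 4.4
Step 3: Tier 3 (nights > 4): 5 records, sum = 29 × 1.2 = 34.8
Step 4: Final sum = 5.0 + 4.4 + 34.8 = 44.2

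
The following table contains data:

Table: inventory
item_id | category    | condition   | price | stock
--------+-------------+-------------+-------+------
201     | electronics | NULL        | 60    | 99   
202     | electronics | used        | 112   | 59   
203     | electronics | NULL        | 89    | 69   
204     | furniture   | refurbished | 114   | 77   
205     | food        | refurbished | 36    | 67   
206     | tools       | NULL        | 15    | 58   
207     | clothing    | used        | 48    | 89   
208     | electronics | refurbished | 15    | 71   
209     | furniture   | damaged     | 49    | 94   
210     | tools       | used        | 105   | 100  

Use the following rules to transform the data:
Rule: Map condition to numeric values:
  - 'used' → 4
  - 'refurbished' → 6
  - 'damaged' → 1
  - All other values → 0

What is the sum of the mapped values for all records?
31

Step 1: Apply mapping to each record
Step 2: Count by status:
  'used': 3 records × 4 = 12
  'refurbished': 3 records × 6 = 18
  'damaged': 1 records × 1 = 1
Step 3: Sum all mapped values = 31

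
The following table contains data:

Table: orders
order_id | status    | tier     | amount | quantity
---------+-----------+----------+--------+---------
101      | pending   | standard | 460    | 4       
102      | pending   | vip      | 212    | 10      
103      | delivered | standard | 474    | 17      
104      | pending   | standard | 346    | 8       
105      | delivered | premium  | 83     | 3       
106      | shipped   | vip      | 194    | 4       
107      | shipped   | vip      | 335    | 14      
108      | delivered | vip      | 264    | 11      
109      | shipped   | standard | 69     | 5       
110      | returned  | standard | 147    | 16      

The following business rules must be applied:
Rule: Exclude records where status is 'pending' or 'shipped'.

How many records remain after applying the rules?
4

Step 1: Count records to exclude
  - 3 (pending) + 3 (shipped) = 6 records
Step 2: Total records: 10
Step 3: Remaining = 10 - 6 = 4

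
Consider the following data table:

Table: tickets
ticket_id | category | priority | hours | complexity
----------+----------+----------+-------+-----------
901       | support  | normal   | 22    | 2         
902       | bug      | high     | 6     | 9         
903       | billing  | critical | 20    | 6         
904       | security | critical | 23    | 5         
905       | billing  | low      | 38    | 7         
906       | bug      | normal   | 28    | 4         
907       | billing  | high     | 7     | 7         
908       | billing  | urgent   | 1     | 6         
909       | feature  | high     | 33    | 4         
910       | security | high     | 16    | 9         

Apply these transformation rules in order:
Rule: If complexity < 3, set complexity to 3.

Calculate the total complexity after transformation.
60

Step 1: 1 records have complexity < 3
Step 2: These records originally summed to 2
Step 3: After setting to minimum: 1 × 3 = 3
Step 4: Unaffected records sum: 57
Step 5: Final sum = 3 + 57 = 60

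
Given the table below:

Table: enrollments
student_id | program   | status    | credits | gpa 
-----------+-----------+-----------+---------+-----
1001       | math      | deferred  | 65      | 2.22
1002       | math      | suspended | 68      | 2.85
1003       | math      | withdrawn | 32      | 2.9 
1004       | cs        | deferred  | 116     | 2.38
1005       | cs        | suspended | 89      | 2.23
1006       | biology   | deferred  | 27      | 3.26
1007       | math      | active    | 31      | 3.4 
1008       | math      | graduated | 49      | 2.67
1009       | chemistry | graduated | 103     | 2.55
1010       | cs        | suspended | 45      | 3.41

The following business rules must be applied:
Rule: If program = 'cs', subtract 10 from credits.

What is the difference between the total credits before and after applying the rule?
30

Step 1: Original sum of credits = 625
Step 2: 3 records have program = 'cs'
Step 3: Each affected record changes by -10
Step 4: Total change = 3 × -10 = -30
Step 5: New sum = 625 + -30 = 595
Step 6: Difference = |595 - 625| = 30
        (Sum decreased by 30)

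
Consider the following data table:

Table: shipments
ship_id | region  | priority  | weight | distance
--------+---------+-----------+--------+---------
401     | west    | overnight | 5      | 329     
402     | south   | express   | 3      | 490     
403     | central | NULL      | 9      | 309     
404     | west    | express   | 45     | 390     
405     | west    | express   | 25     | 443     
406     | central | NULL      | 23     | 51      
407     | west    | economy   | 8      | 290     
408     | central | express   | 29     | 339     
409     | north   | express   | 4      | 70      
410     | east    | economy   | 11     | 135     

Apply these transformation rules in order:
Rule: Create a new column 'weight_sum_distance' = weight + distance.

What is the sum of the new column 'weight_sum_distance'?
3008

Step 1: For each record, compute weight + distance
Example calculations:
  5 + 329 = 334
  3 + 490 = 493
  9 + 309 = 318
  ...
Step 2: Sum all derived values
Step 3: Total = 3008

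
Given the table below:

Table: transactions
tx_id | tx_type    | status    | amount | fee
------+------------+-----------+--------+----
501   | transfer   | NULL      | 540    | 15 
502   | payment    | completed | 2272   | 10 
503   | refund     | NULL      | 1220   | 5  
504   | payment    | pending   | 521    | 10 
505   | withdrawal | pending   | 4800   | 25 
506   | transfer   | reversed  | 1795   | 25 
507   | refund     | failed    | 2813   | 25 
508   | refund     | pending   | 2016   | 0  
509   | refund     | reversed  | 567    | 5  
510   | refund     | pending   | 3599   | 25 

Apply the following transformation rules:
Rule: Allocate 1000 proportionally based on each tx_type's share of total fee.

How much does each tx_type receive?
payment: 137.93, refund: 413.79, transfer: 275.86, withdrawal: 172.41

Step 1: Calculate total fee = 145
Step 2: Calculate each tx_type's proportion:
  payment: 20/145 = 13.79% → 137.93
  refund: 60/145 = 41.38% → 413.79
  transfer: 40/145 = 27.59% → 275.86
  withdrawal: 25/145 = 17.24% → 172.41
Step 3: Verify: sum of allocations ≈ 1000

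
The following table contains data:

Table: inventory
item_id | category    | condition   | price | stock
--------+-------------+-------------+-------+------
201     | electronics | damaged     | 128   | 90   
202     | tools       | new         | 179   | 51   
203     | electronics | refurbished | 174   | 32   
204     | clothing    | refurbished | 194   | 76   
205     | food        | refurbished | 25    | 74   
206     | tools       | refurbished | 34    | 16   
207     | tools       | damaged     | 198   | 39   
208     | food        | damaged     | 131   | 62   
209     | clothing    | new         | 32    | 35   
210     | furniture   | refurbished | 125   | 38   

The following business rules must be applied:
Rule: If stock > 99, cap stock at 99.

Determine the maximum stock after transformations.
90

Step 1: Original maximum stock = 90
Step 2: Check cap of 99 against maximum
Step 3: No records exceed the cap (max 90 <= cap 99), so no capping applies
Step 4: Maximum after transformation = 90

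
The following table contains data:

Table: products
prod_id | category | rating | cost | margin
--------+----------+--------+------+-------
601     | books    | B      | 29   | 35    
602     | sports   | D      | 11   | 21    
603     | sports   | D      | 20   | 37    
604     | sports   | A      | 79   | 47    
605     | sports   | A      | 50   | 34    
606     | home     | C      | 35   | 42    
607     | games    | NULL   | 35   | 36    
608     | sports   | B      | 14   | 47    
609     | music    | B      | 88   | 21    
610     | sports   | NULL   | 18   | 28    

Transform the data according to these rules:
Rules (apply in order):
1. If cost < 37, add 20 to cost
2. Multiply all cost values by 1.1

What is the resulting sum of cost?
570.9

Step 1: Apply Rule 1 - Add 20 to records with cost < 37
  - 7 records affected: 162 + (7 × 20) = 302
  - Unaffected records: 217
  - Sum after Rule 1: 519
Step 2: Apply Rule 2 - Multiply all by 1.1
  - 519 × 1.1 = 570.9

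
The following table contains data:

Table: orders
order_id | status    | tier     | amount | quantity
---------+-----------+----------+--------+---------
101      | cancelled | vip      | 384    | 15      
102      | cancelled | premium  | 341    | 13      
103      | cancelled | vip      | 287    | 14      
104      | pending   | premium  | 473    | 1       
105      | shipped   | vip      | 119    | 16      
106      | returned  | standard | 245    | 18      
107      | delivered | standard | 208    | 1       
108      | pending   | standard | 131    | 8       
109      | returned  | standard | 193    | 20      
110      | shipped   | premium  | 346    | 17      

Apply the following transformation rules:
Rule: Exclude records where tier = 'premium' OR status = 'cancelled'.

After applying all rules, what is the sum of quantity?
63

Step 1: Find records where tier = 'premium' OR status = 'cancelled'
Step 2: 5 records match, summing to 60
Step 3: Original sum: 123
Step 4: Remaining sum = 123 - 60 = 63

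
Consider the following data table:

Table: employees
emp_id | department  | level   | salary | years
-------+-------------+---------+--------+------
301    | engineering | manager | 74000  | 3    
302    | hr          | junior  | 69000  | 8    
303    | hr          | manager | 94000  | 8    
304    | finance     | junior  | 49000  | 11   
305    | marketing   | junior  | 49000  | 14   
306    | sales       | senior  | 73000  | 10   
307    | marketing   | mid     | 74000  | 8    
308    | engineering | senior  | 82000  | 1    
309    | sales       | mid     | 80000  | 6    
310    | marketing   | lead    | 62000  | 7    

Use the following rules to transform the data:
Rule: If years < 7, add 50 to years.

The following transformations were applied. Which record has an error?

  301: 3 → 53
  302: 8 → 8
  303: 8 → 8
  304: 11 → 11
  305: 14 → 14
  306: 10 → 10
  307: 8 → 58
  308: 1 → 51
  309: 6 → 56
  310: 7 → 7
Record 307 has an error. The correct transformed value should be 8, not 58.

Step 1: Check each record against the rule
Step 2: Record 307 has years = 8
Step 3: Since 8 >= 7, the bonus should not have been applied
Step 4: Correct value = 8, but claimed value = 58
Conclusion: Record 307 has the error.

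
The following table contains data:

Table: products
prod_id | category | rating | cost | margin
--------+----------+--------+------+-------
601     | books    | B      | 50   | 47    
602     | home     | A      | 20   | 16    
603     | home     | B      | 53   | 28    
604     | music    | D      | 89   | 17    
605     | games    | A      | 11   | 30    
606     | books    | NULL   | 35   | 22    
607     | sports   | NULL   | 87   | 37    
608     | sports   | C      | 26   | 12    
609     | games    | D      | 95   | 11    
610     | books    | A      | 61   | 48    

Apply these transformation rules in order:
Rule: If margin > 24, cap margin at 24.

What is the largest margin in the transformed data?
24

Step 1: Original maximum margin = 48
Step 2: Apply cap at 24
Step 3: 5 records had margin > 24 and were capped
Step 4: Maximum after transformation = 24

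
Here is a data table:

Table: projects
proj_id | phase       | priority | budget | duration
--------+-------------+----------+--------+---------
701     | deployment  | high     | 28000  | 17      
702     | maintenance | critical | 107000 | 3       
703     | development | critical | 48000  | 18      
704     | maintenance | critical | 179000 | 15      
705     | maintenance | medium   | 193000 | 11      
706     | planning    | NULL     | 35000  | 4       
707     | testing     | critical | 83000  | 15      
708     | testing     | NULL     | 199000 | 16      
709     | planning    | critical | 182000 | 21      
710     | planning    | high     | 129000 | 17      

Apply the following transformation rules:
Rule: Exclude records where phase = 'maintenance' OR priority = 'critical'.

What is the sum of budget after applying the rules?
391000

Step 1: Find records where phase = 'maintenance' OR priority = 'critical'
Step 2: 6 records match, summing to 792000
Step 3: Original sum: 1183000
Step 4: Remaining sum = 1183000 - 792000 = 391000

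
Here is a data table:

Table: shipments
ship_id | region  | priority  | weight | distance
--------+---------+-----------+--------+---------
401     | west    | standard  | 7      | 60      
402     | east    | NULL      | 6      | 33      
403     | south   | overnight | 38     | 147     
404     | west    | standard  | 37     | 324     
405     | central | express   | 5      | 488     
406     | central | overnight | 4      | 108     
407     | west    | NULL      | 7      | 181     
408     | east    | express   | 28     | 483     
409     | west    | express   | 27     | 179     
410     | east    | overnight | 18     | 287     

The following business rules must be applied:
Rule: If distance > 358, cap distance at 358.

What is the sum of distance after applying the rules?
2035

Step 1: 2 records have distance > 358
Step 2: These records originally summed to 971
Step 3: After capping: 2 × 358 = 716
Step 4: Unaffected records sum: 1319
Step 5: Final sum = 716 + 1319 = 2035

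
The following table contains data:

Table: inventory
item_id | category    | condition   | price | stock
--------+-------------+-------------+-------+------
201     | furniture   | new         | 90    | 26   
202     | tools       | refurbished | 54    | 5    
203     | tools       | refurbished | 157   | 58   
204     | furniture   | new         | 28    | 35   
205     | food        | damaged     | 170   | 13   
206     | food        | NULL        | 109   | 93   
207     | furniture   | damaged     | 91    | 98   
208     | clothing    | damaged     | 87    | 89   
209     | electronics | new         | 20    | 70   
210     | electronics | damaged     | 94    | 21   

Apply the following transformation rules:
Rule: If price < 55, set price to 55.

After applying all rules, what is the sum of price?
963

Step 1: 3 records have price < 55
Step 2: These records originally summed to 102
Step 3: After setting to minimum: 3 × 55 = 165
Step 4: Unaffected records sum: 798
Step 5: Final sum = 165 + 798 = 963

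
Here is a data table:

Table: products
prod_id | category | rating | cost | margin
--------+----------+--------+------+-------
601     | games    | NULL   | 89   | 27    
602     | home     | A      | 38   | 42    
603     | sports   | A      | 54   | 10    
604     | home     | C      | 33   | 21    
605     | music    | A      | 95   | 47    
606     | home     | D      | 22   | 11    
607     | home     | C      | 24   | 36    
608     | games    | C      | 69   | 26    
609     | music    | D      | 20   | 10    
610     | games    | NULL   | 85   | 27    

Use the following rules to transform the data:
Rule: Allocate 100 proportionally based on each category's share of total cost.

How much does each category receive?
games: 45.94, home: 22.12, music: 21.74, sports: 10.21

Step 1: Calculate total cost = 529
Step 2: Calculate each category's proportion:
  games: 243/529 = 45.94% → 45.94
  home: 117/529 = 22.12% → 22.12
  music: 115/529 = 21.74% → 21.74
  sports: 54/529 = 10.21% → 10.21
Step 3: Verify: sum of allocations ≈ 100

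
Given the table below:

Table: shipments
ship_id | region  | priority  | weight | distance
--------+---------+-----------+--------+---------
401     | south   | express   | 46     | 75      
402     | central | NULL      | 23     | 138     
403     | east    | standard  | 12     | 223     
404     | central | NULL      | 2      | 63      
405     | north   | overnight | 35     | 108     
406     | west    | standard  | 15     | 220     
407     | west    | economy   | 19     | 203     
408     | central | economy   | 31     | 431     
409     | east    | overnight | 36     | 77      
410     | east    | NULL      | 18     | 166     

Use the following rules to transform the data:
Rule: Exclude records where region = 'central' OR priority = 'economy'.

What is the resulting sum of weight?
162

Step 1: Find records where region = 'central' OR priority = 'economy'
Step 2: 4 records match, summing to 75
Step 3: Original sum: 237
Step 4: Remaining sum = 237 - 75 = 162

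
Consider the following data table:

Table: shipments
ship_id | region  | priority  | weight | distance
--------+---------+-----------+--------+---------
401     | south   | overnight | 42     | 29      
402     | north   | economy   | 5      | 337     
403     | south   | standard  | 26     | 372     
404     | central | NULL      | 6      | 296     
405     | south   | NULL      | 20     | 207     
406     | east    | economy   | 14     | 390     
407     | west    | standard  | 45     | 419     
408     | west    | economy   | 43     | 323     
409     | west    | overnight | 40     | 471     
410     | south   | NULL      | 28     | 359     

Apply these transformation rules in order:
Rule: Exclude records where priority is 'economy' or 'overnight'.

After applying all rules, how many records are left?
5

Step 1: Count records to exclude
  - 3 (economy) + 2 (overnight) = 5 records
Step 2: Total records: 10
Step 3: Remaining = 10 - 5 = 5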